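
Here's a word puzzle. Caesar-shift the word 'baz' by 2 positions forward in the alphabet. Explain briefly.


Shift each letter by 2: b -> d, a -> c, z -> b. Result: 'dcb'.

dcb


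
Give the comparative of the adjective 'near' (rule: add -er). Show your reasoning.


Apply comparative formation (add -er): 'near' -> 'nearer'.

nearer


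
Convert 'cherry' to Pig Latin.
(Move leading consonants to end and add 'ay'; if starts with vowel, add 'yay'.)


'cherry': move consonant cluster 'ch' to end and add 'ay': 'errychay'.

errychay


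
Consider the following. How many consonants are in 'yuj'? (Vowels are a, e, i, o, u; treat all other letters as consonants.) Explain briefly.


Consonants in 'yuj': y, j = 2 consonants.

2


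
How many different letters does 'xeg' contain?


Unique letters in 'xeg': {e, g, x} = 3 distinct letters.

3


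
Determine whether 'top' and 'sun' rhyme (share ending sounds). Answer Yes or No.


Rime (stressed vowel + following sounds) of 'top': -op = /ɒp/
Rime of 'sun': -un = /ʌn/
/ɒp/ and /ʌn/ are different ending sounds, so the words do not rhyme.

No


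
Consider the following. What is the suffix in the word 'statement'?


The word 'statement' = 'state' (root) + '-ment' (suffix). The suffix is '-ment'.

ment


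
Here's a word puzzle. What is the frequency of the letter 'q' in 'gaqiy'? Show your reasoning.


Letter 'q' in 'gaqiy': found at position(s) 3 = 1 occurrence(s).

1


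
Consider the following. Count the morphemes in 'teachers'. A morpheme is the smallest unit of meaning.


Decomposition: teach (root) + -er (suffix) + -s (plural) = 3 morpheme(s)

3 morphemes


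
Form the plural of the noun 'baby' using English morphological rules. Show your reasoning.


Apply rule: Change -y to -ies (consonant + y). 'baby' becomes 'babies'.

babies


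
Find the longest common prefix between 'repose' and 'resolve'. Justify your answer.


Compare from the start: 2 characters match: 're'. Mismatch at position 3: 'p' vs 's'.

re


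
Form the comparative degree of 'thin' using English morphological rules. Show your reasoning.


Apply comparative formation (double final consonant, add -er): 'thin' -> 'thinner'.

thinner


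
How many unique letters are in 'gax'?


Unique letters in 'gax': {a, g, x} = 3 distinct letters.

3


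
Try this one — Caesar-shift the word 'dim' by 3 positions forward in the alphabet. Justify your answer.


Shift each letter by 3: d -> g, i -> l, m -> p. Result: 'glp'.

glp


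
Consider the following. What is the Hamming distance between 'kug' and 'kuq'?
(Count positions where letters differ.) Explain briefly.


Alignment:
Position 1: 'k' vs 'k' = match
Position 2: 'u' vs 'u' = match
Position 3: 'g' vs 'q' = DIFFER
Total differences: 1

1


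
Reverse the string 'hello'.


Reverse 'hello' character by character: 'olleh'.

olleh


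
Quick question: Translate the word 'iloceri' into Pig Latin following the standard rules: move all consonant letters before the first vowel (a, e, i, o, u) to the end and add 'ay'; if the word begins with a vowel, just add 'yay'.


'iloceri' starts with a vowel, so add 'yay': 'iloceriyay'.

iloceriyay


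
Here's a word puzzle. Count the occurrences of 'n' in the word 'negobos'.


Letter 'n' in 'negobos': found at position(s) 1 = 1 occurrence(s).

1


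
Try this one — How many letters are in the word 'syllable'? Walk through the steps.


Spell out 'syllable' and number each letter: s(1), y(2), l(3), l(4), a(5), b(6), l(7), e(8). Total: 8 letters.

8


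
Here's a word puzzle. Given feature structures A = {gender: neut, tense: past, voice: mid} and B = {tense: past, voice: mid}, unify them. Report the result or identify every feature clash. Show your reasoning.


Compare features:
gender: A=neut vs B=_ -> unified: neut
tense: A=past vs B=past -> unified: past
voice: A=mid vs B=mid -> unified: mid
No clashes found.

Unified: {gender: neut, tense: past, voice: mid}


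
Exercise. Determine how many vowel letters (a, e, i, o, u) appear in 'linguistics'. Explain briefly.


Vowels in 'linguistics': i, u, i, i = 4 vowels.

4


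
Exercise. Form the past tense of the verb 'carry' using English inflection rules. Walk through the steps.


Apply rule: Change -y to -ied. 'carry' becomes 'carried'.

carried


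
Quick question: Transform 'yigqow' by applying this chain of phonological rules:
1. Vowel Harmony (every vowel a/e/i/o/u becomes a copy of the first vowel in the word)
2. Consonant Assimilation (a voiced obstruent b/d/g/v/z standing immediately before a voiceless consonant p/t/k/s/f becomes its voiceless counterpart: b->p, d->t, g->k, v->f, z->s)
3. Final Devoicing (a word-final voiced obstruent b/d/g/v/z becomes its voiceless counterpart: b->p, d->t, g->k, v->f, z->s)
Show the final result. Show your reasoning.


Starting form: 'yigqow'
Rule 1: Vowel Harmony: all vowels become 'i' (matching first vowel). 'yigqow' -> 'yigqiw'
Rule 2: Consonant Assimilation: no voiced obstruent (b/d/g/v/z) stands immediately before a voiceless consonant (p/t/k/s/f). No change.
Rule 3: Final Devoicing: final consonant 'w' is not one of the voiced obstruents b/d/g/v/z. No change.
Final form: 'yigqiw'

yigqiw


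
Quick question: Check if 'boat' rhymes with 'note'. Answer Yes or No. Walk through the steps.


Rime (stressed vowel + following sounds) of 'boat': -oat = /oʊt/
Rime of 'note': -ote = /oʊt/
/oʊt/ and /oʊt/ are the same ending sound, so the words rhyme.

Yes


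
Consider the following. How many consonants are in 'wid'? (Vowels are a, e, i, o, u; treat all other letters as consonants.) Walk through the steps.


Consonants in 'wid': w, d = 2 consonants.

2


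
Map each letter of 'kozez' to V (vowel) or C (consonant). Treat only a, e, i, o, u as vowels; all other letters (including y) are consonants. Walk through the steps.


Letter mapping: k = C, o = V, z = C, e = V, z = C.

CVCVC


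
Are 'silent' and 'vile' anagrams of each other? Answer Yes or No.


Sorted letters of 'silent': 'eilnst'
Sorted letters of 'vile': 'eilv'
They do not match.

No


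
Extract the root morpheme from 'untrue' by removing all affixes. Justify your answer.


Remove prefix 'un' from 'untrue' to get root 'true'.

true


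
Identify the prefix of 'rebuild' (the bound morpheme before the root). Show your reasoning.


The word 'rebuild' = 're' (prefix) + 'build' (root). The prefix is 're'.

re


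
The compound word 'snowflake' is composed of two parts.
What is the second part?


Split 'snowflake' into 'snow' + 'flake'. The second part is 'flake'.

flake


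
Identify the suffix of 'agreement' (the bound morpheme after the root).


The word 'agreement' = 'agree' (root) + '-ment' (suffix). The suffix is '-ment'.

ment


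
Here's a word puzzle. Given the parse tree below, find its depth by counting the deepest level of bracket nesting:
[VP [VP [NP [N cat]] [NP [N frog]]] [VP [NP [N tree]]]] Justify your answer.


Count bracket nesting levels:
'[' at pos 0: depth = 1
'[' at pos 4: depth = 2
'[' at pos 8: depth = 3
'[' at pos 12: depth = 4
'[' at pos 21: depth = 3
'[' at pos 25: depth = 4
'[' at pos 36: depth = 2
'[' at pos 40: depth = 3
'[' at pos 44: depth = 4
Maximum depth reached: 4

4


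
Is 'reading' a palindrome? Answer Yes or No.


Forward: 'reading'
Reversed: 'gnidaer'
They differ.

No


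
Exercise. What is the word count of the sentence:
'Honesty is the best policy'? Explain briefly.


Split into words: Honesty | is | the | best | policy = 5 words.

5


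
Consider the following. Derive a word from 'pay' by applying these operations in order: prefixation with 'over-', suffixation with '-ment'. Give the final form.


Step 1: Add prefix 'over-' to 'pay' = 'overpay'
Step 2: Add suffix '-ment' to 'overpay' = 'overpayment'

overpayment


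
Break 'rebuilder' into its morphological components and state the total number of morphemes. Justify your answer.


Step 1: Identify prefix: 're' (meaning: again)
Step 2: Identify root: 'build'
Step 3: Identify suffix(es): 'er'
Decomposition: re- (prefix: again) + build (root) + -er (suffix: one who)
Total morphemes: 3

3 morphemes (re- (prefix: again) + build (root) + -er (suffix: one who))


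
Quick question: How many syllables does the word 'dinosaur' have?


Break 'dinosaur' into syllables: di-no-saur -> di | no | saur = 3 syllables

3 syllables


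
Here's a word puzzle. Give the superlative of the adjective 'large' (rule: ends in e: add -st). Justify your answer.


Apply superlative formation (ends in e: add -st): 'large' -> 'largest'.

largest


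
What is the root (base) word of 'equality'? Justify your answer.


Remove suffix '-ity' from 'equality' to get root 'equal'.

equal


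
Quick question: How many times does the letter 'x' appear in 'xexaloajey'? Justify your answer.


Letter 'x' in 'xexaloajey': found at position(s) 1, 3 = 2 occurrence(s).

2


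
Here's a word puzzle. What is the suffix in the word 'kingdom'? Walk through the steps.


The word 'kingdom' = 'king' (root) + '-dom' (suffix). The suffix is '-dom'.

dom


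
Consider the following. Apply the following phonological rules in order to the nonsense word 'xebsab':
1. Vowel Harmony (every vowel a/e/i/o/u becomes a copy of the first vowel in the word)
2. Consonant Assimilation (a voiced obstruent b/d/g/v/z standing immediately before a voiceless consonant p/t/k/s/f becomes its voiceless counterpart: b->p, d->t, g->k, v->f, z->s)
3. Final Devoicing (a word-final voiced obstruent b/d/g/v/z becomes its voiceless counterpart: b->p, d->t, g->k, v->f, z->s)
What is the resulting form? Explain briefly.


Starting form: 'xebsab'
Rule 1: Vowel Harmony: all vowels become 'e' (matching first vowel). 'xebsab' -> 'xebseb'
Rule 2: Consonant Assimilation: voiced obstruent before voiceless consonant becomes voiceless ('bs' -> 'ps'). 'xebseb' -> 'xepseb'
Rule 3: Final Devoicing: word-final voiced obstruent 'b' becomes voiceless 'p'. 'xepseb' -> 'xepsep'
Final form: 'xepsep'

xepsep


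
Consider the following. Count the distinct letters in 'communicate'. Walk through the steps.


Unique letters in 'communicate': {a, c, e, i, m, n, o, t, u} = 9 distinct letters.

9


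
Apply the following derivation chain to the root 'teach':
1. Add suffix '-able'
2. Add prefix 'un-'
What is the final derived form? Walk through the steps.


Step 1: Add suffix '-able' to 'teach' = 'teachable'
Step 2: Add prefix 'un-' to 'teachable' = 'unteachable'

unteachable


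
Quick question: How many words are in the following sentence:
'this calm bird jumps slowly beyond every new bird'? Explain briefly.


Split into words: this | calm | bird | jumps | slowly | beyond | every | new | bird = 9 words.

9


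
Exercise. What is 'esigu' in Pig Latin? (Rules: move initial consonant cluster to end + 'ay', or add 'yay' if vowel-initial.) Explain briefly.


'esigu' starts with a vowel, so add 'yay': 'esiguyay'.

esiguyay


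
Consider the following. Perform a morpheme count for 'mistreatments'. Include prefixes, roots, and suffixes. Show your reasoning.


Decomposition: mis- (prefix) + treat (root) + -ment (suffix) + -s (plural) = 4 morpheme(s)

4 morphemes


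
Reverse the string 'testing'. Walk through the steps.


Reverse 'testing' character by character: 'gnitset'.

gnitset


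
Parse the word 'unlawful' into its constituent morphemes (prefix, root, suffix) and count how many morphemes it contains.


Step 1: Identify prefix: 'un' (meaning: not/reverse)
Step 2: Identify root: 'law'
Step 3: Identify suffix(es): 'ful'
Decomposition: un- (prefix: not/reverse) + law (root) + -ful (suffix: full of)
Total morphemes: 3

3 morphemes (un- (prefix: not/reverse) + law (root) + -ful (suffix: full of))


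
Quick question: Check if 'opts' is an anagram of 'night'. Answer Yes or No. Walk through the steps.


Sorted letters of 'opts': 'opst'
Sorted letters of 'night': 'ghint'
They do not match.

No


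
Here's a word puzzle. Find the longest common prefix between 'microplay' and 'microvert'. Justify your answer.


Compare from the start: 5 characters match: 'micro'. Mismatch at position 6: 'p' vs 'v'.

micro


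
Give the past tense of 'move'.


Apply rule: Add -d (word ends in -e). 'move' becomes 'moved'.

moved


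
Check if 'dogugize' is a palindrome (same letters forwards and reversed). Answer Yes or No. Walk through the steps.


Forward: 'dogugize'
Reversed: 'ezigugod'
They differ.

No


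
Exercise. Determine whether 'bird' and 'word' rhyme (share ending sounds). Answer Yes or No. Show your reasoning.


Rime (stressed vowel + following sounds) of 'bird': -ird = /ɜːrd/
Rime of 'word': -ord = /ɜːrd/
/ɜːrd/ and /ɜːrd/ are the same ending sound, so the words rhyme.

Yes


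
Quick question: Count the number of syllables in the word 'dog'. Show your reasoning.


Break 'dog' into syllables: dog -> dog = 1 syllable

1 syllable


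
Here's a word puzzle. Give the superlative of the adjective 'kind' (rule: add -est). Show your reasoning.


Apply superlative formation (add -est): 'kind' -> 'kindest'.

kindest


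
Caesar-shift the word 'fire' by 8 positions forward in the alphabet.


Shift each letter by 8: f -> n, i -> q, r -> z, e -> m. Result: 'nqzm'.

nqzm


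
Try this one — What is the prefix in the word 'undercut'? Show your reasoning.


The word 'undercut' = 'under' (prefix) + 'cut' (root). The prefix is 'under'.

under


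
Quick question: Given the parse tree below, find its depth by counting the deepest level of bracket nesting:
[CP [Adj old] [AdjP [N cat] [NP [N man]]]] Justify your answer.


Count bracket nesting levels:
'[' at pos 0: depth = 1
'[' at pos 4: depth = 2
'[' at pos 14: depth = 2
'[' at pos 20: depth = 3
'[' at pos 28: depth = 3
'[' at pos 32: depth = 4
Maximum depth reached: 4

4


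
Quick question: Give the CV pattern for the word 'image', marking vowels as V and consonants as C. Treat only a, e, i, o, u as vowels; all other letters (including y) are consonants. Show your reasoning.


Letter mapping: i = V, m = C, a = V, g = C, e = V.

VCVCV


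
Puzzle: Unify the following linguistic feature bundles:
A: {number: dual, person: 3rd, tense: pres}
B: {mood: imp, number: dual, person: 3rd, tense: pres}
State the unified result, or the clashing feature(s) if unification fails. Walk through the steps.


Compare features:
mood: A=_ vs B=imp -> unified: imp
number: A=dual vs B=dual -> unified: dual
person: A=3rd vs B=3rd -> unified: 3rd
tense: A=pres vs B=pres -> unified: pres
No clashes found.

Unified: {mood: imp, number: dual, person: 3rd, tense: pres}


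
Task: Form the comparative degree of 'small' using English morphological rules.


Apply comparative formation (add -er): 'small' -> 'smaller'.

smaller


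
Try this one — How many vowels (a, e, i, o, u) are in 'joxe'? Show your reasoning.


Vowels in 'joxe': o, e = 2 vowels.

2


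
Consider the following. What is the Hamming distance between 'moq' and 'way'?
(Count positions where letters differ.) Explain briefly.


Alignment:
Position 1: 'm' vs 'w' = DIFFER
Position 2: 'o' vs 'a' = DIFFER
Position 3: 'q' vs 'y' = DIFFER
Total differences: 3

3


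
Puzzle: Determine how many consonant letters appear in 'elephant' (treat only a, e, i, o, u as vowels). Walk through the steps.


Consonants in 'elephant': l, p, h, n, t = 5 consonants.

5


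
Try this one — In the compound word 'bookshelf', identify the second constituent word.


Split 'bookshelf' into 'book' + 'shelf'. The second part is 'shelf'.

shelf


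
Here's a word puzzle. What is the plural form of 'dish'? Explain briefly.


Apply rule: Add -es (sibilant/fricative ending). 'dish' becomes 'dishes'.

dishes


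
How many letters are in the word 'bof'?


Spell out 'bof' and number each letter: b(1), o(2), f(3). Total: 3 letters.

3


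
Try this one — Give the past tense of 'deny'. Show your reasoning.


Apply rule: Change -y to -ied. 'deny' becomes 'denied'.

denied


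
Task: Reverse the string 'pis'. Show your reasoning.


Reverse 'pis' character by character: 'sip'.

sip


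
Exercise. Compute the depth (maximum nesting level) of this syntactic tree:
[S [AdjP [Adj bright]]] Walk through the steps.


Count bracket nesting levels:
'[' at pos 0: depth = 1
'[' at pos 3: depth = 2
'[' at pos 9: depth = 3
Maximum depth reached: 3

3


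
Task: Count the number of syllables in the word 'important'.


Break 'important' into syllables: im-por-tant -> im | por | tant = 3 syllables

3 syllables


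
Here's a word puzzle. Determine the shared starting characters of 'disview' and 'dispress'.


Compare from the start: 3 characters match: 'dis'. Mismatch at position 4: 'v' vs 'p'.

dis


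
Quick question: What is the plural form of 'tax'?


Apply rule: Add -es (sibilant/fricative ending). 'tax' becomes 'taxes'.

taxes


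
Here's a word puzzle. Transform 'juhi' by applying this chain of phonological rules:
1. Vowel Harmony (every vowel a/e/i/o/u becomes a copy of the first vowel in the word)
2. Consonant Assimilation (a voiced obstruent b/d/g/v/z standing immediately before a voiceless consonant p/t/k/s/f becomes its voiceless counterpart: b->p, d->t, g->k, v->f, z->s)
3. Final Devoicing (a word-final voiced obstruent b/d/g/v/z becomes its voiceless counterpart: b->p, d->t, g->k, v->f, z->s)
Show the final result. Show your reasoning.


Starting form: 'juhi'
Rule 1: Vowel Harmony: all vowels become 'u' (matching first vowel). 'juhi' -> 'juhu'
Rule 2: Consonant Assimilation: no voiced obstruent (b/d/g/v/z) stands immediately before a voiceless consonant (p/t/k/s/f). No change.
Rule 3: Final Devoicing: the word ends in the vowel 'u', not a consonant. No change.
Final form: 'juhu'

juhu


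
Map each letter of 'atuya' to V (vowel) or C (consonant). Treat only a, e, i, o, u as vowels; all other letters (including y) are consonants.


Letter mapping: a = V, t = C, u = V, y = C, a = V.

VCVCV


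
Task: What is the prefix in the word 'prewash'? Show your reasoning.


The word 'prewash' = 'pre' (prefix) + 'wash' (root). The prefix is 'pre'.

pre


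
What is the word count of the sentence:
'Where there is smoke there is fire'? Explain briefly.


Split into words: Where | there | is | smoke | there | is | fire = 7 words.

7


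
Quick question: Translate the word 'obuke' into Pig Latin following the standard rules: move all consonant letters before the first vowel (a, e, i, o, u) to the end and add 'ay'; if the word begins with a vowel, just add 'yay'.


'obuke' starts with a vowel, so add 'yay': 'obukeyay'.

obukeyay


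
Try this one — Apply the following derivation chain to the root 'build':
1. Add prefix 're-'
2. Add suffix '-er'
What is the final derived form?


Step 1: Add prefix 're-' to 'build' = 'rebuild'
Step 2: Add suffix '-er' to 'rebuild' = 'rebuilder'

rebuilder


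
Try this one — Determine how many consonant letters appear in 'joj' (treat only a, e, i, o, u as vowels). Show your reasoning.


Consonants in 'joj': j, j = 2 consonants.

2


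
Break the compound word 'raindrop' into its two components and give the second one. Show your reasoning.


Split 'raindrop' into 'rain' + 'drop'. The second part is 'drop'.

drop


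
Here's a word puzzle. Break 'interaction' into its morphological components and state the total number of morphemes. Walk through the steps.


Step 1: Identify prefix: 'inter' (meaning: between)
Step 2: Identify root: 'act'
Step 3: Identify suffix(es): 'ion'
Decomposition: inter- (prefix: between) + act (root) + -ion (suffix: act of)
Total morphemes: 3

3 morphemes (inter- (prefix: between) + act (root) + -ion (suffix: act of))


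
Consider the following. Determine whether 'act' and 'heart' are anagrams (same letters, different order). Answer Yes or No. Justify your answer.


Sorted letters of 'act': 'act'
Sorted letters of 'heart': 'aehrt'
They do not match.

No


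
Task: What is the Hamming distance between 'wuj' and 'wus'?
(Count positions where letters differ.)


Alignment:
Position 1: 'w' vs 'w' = match
Position 2: 'u' vs 'u' = match
Position 3: 'j' vs 's' = DIFFER
Total differences: 1

1


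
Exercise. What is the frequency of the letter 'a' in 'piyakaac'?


Letter 'a' in 'piyakaac': found at position(s) 4, 6, 7 = 3 occurrence(s).

3


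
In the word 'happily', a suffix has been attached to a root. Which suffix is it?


The word 'happily' = 'happy' (root) + '-ly' (suffix). The suffix is '-ly'.

ly


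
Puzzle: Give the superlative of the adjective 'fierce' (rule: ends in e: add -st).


Apply superlative formation (ends in e: add -st): 'fierce' -> 'fiercest'.

fiercest


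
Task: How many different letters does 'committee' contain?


Unique letters in 'committee': {c, e, i, m, o, t} = 6 distinct letters.

6


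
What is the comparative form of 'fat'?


Apply comparative formation (double final consonant, add -er): 'fat' -> 'fatter'.

fatter


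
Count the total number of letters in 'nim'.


Spell out 'nim' and number each letter: n(1), i(2), m(3). Total: 3 letters.

3


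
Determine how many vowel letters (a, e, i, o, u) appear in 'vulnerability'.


Vowels in 'vulnerability': u, e, a, i, i = 5 vowels.

5


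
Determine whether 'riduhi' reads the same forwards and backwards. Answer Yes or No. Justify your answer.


Forward: 'riduhi'
Reversed: 'ihudir'
They differ.

No


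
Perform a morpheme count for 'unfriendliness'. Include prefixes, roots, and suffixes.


Decomposition: un- (prefix) + friend (root) + -ly (suffix) + -ness (suffix) = 4 morpheme(s)

4 morphemes


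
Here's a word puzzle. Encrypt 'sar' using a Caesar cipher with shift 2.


Shift each letter by 2: s -> u, a -> c, r -> t. Result: 'uct'.

uct


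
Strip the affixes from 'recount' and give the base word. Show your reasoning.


Remove prefix 're' from 'recount' to get root 'count'.

count


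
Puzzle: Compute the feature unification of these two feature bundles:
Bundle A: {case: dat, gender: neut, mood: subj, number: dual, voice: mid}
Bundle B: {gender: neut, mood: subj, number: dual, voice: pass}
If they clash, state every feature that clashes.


Compare features:
case: A=dat vs B=_ -> unified: dat
gender: A=neut vs B=neut -> unified: neut
mood: A=subj vs B=subj -> unified: subj
number: A=dual vs B=dual -> unified: dual
voice: A=mid vs B=pass -> CLASH
Clash detected on feature 'voice' (mid vs pass); unification fails.

CLASH on 'voice' (mid vs pass)


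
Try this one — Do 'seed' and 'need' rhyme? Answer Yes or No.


Rime (stressed vowel + following sounds) of 'seed': -eed = /iːd/
Rime of 'need': -eed = /iːd/
/iːd/ and /iːd/ are the same ending sound, so the words rhyme.

Yes


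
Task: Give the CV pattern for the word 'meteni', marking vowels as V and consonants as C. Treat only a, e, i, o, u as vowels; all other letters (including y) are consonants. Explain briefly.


Letter mapping: m = C, e = V, t = C, e = V, n = C, i = V.

CVCVCV


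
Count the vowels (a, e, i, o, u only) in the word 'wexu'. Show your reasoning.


Vowels in 'wexu': e, u = 2 vowels.

2


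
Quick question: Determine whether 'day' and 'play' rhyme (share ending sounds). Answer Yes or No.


Rime (stressed vowel + following sounds) of 'day': -ay = /eɪ/
Rime of 'play': -ay = /eɪ/
/eɪ/ and /eɪ/ are the same ending sound, so the words rhyme.

Yes


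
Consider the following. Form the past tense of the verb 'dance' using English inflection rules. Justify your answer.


Apply rule: Add -d (word ends in -e). 'dance' becomes 'danced'.

danced


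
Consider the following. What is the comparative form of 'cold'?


Apply comparative formation (add -er): 'cold' -> 'colder'.

colder


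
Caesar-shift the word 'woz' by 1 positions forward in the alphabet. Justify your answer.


Shift each letter by 1: w -> x, o -> p, z -> a. Result: 'xpa'.

xpa


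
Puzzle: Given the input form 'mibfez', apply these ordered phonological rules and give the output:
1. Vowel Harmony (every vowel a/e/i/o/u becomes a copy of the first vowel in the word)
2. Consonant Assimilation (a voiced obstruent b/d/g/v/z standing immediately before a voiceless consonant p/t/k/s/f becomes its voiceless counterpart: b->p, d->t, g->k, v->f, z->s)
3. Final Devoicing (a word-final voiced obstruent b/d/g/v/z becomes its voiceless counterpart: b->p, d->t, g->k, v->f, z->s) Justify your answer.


Starting form: 'mibfez'
Rule 1: Vowel Harmony: all vowels become 'i' (matching first vowel). 'mibfez' -> 'mibfiz'
Rule 2: Consonant Assimilation: voiced obstruent before voiceless consonant becomes voiceless ('bf' -> 'pf'). 'mibfiz' -> 'mipfiz'
Rule 3: Final Devoicing: word-final voiced obstruent 'z' becomes voiceless 's'. 'mipfiz' -> 'mipfis'
Final form: 'mipfis'

mipfis


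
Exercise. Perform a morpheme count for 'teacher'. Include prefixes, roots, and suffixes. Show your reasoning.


Decomposition: teach (root) + -er (suffix) = 2 morpheme(s)

2 morphemes


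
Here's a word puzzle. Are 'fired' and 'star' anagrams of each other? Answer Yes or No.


Sorted letters of 'fired': 'defir'
Sorted letters of 'star': 'arst'
They do not match.

No


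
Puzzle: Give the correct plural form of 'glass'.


Apply rule: Add -es (sibilant/fricative ending). 'glass' becomes 'glasses'.

glasses


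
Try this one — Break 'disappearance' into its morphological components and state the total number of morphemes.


Step 1: Identify prefix: 'dis' (meaning: not/apart)
Step 2: Identify root: 'appear'
Step 3: Identify suffix(es): 'ance'
Decomposition: dis- (prefix: not/apart) + appear (root) + -ance (suffix: state/act)
Total morphemes: 3

3 morphemes (dis- (prefix: not/apart) + appear (root) + -ance (suffix: state/act))


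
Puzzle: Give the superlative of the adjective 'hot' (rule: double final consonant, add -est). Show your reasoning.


Apply superlative formation (double final consonant, add -est): 'hot' -> 'hottest'.

hottest


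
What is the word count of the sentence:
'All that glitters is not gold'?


Split into words: All | that | glitters | is | not | gold = 6 words.

6


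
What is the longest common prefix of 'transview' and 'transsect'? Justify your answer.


Compare from the start: 5 characters match: 'trans'. Mismatch at position 6: 'v' vs 's'.

trans


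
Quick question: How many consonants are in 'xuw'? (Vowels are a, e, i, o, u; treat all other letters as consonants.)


Consonants in 'xuw': x, w = 2 consonants.

2


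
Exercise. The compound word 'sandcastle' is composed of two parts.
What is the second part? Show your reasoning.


Split 'sandcastle' into 'sand' + 'castle'. The second part is 'castle'.

castle


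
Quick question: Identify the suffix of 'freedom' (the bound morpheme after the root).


The word 'freedom' = 'free' (root) + '-dom' (suffix). The suffix is '-dom'.

dom


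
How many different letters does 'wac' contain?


Unique letters in 'wac': {a, c, w} = 3 distinct letters.

3


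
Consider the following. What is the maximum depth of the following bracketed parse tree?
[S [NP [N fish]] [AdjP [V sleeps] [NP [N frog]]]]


Count bracket nesting levels:
'[' at pos 0: depth = 1
'[' at pos 3: depth = 2
'[' at pos 7: depth = 3
'[' at pos 17: depth = 2
'[' at pos 23: depth = 3
'[' at pos 34: depth = 3
'[' at pos 38: depth = 4
Maximum depth reached: 4

4


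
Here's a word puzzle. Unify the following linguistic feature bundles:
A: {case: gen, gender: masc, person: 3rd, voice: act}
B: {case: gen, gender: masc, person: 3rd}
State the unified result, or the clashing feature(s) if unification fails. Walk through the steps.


Compare features:
case: A=gen vs B=gen -> unified: gen
gender: A=masc vs B=masc -> unified: masc
person: A=3rd vs B=3rd -> unified: 3rd
voice: A=act vs B=_ -> unified: act
No clashes found.

Unified: {case: gen, gender: masc, person: 3rd, voice: act}


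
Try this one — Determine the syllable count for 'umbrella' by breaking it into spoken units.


Break 'umbrella' into syllables: um-brel-la -> um | brel | la = 3 syllables

3 syllables


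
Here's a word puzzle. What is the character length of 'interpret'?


Spell out 'interpret' and number each letter: i(1), n(2), t(3), e(4), r(5), p(6), r(7), e(8), t(9). Total: 9 letters.

9


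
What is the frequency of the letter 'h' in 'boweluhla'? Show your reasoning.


Letter 'h' in 'boweluhla': found at position(s) 7 = 1 occurrence(s).

1


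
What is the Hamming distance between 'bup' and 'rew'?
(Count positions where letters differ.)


Alignment:
Position 1: 'b' vs 'r' = DIFFER
Position 2: 'u' vs 'e' = DIFFER
Position 3: 'p' vs 'w' = DIFFER
Total differences: 3

3


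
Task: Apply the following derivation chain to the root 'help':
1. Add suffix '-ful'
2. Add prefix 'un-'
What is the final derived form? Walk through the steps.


Step 1: Add suffix '-ful' to 'help' = 'helpful'
Step 2: Add prefix 'un-' to 'helpful' = 'unhelpful'

unhelpful


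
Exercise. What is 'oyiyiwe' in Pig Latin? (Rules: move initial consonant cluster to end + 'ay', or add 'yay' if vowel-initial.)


'oyiyiwe' starts with a vowel, so add 'yay': 'oyiyiweyay'.

oyiyiweyay


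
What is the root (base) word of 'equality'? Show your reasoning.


Remove suffix '-ity' from 'equality' to get root 'equal'.

equal


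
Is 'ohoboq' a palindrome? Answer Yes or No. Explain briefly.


Forward: 'ohoboq'
Reversed: 'qoboho'
They differ.

No


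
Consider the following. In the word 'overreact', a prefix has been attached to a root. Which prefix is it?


The word 'overreact' = 'over' (prefix) + 'react' (root). The prefix is 'over'.

over


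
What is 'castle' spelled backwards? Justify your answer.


Reverse 'castle' character by character: 'eltsac'.

eltsac


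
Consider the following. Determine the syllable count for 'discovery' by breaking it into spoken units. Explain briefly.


Break 'discovery' into syllables: dis-cov-er-y -> dis | cov | er | y = 4 syllables

4 syllables


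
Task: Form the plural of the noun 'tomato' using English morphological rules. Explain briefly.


Apply rule: Add -es (consonant + o). 'tomato' becomes 'tomatoes'.

tomatoes


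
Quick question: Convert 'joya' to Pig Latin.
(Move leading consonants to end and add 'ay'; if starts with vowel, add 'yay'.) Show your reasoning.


'joya': move consonant cluster 'j' to end and add 'ay': 'oyajay'.

oyajay


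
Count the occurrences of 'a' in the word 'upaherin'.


Letter 'a' in 'upaherin': found at position(s) 3 = 1 occurrence(s).

1


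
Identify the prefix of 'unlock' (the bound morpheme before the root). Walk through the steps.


The word 'unlock' = 'un' (prefix) + 'lock' (root). The prefix is 'un'.

un


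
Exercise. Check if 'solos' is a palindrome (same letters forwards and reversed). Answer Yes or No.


Forward: 'solos'
Reversed: 'solos'
They are identical.

Yes


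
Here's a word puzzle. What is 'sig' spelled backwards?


Reverse 'sig' character by character: 'gis'.

gis


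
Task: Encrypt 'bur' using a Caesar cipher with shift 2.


Shift each letter by 2: b -> d, u -> w, r -> t. Result: 'dwt'.

dwt


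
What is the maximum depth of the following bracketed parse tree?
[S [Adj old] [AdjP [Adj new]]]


Count bracket nesting levels:
'[' at pos 0: depth = 1
'[' at pos 3: depth = 2
'[' at pos 13: depth = 2
'[' at pos 19: depth = 3
Maximum depth reached: 3

3


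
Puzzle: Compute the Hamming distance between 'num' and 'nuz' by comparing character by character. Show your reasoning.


Alignment:
Position 1: 'n' vs 'n' = match
Position 2: 'u' vs 'u' = match
Position 3: 'm' vs 'z' = DIFFER
Total differences: 1

1


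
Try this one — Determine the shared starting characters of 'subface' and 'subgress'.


Compare from the start: 3 characters match: 'sub'. Mismatch at position 4: 'f' vs 'g'.

sub


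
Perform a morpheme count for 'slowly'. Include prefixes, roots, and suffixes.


Decomposition: slow (root) + -ly (suffix) = 2 morpheme(s)

2 morphemes


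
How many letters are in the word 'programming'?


Spell out 'programming' and number each letter: p(1), r(2), o(3), g(4), r(5), a(6), m(7), m(8), i(9), n(10), g(11). Total: 11 letters.

11


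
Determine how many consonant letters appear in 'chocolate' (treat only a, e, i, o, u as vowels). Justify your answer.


Consonants in 'chocolate': c, h, c, l, t = 5 consonants.

5


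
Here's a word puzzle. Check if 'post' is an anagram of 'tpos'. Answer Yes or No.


Sorted letters of 'post': 'opst'
Sorted letters of 'tpos': 'opst'
They match.

Yes


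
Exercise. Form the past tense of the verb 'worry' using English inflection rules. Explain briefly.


Apply rule: Change -y to -ied. 'worry' becomes 'worried'.

worried


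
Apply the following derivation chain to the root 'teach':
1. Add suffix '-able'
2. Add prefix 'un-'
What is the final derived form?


Step 1: Add suffix '-able' to 'teach' = 'teachable'
Step 2: Add prefix 'un-' to 'teachable' = 'unteachable'

unteachable


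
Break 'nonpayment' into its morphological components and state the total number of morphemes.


Step 1: Identify prefix: 'non' (meaning: not)
Step 2: Identify root: 'pay'
Step 3: Identify suffix(es): 'ment'
Decomposition: non- (prefix: not) + pay (root) + -ment (suffix: action/result)
Total morphemes: 3

3 morphemes (non- (prefix: not) + pay (root) + -ment (suffix: action/result))


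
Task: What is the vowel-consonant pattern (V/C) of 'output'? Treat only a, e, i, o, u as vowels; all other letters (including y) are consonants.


Letter mapping: o = V, u = V, t = C, p = C, u = V, t = C.

VVCCVC


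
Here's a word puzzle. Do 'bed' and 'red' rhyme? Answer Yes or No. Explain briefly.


Rime (stressed vowel + following sounds) of 'bed': -ed = /ɛd/
Rime of 'red': -ed = /ɛd/
/ɛd/ and /ɛd/ are the same ending sound, so the words rhyme.

Yes


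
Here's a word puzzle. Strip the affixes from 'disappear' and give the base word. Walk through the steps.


Remove prefix 'dis' from 'disappear' to get root 'appear'.

appear


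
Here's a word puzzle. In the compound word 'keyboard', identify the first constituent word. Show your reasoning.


Split 'keyboard' into 'key' + 'board'. The first part is 'key'.

key


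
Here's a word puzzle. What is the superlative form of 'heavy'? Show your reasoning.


Apply superlative formation (consonant + y: change y to i, add -est): 'heavy' -> 'heaviest'.

heaviest


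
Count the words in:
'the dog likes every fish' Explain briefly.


Split into words: the | dog | likes | every | fish = 5 words.

5


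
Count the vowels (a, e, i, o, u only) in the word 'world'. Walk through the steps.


Vowels in 'world': o = 1 vowels.

1


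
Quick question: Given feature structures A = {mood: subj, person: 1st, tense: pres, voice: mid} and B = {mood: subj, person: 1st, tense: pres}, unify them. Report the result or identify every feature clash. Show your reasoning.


Compare features:
mood: A=subj vs B=subj -> unified: subj
person: A=1st vs B=1st -> unified: 1st
tense: A=pres vs B=pres -> unified: pres
voice: A=mid vs B=_ -> unified: mid
No clashes found.

Unified: {mood: subj, person: 1st, tense: pres, voice: mid}


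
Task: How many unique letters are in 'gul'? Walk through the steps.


Unique letters in 'gul': {g, l, u} = 3 distinct letters.

3


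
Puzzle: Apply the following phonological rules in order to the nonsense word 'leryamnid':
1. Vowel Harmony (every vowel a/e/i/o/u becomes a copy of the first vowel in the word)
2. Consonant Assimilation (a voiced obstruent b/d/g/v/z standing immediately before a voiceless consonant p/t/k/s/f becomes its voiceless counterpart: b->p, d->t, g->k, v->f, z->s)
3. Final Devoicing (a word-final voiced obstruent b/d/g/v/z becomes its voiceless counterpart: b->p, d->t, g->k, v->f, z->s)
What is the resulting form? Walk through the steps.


Starting form: 'leryamnid'
Rule 1: Vowel Harmony: all vowels become 'e' (matching first vowel). 'leryamnid' -> 'leryemned'
Rule 2: Consonant Assimilation: no voiced obstruent (b/d/g/v/z) stands immediately before a voiceless consonant (p/t/k/s/f). No change.
Rule 3: Final Devoicing: word-final voiced obstruent 'd' becomes voiceless 't'. 'leryemned' -> 'leryemnet'
Final form: 'leryemnet'

leryemnet


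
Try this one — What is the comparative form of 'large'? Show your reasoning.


Apply comparative formation (ends in e: add -r): 'large' -> 'larger'.

larger


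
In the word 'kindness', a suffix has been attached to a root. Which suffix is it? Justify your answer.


The word 'kindness' = 'kind' (root) + '-ness' (suffix). The suffix is '-ness'.

ness


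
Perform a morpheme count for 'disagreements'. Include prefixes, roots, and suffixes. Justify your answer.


Decomposition: dis- (prefix) + agree (root) + -ment (suffix) + -s (plural) = 4 morpheme(s)

4 morphemes


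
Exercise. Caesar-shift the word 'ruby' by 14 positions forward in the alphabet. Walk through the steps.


Shift each letter by 14: r -> f, u -> i, b -> p, y -> m. Result: 'fipm'.

fipm


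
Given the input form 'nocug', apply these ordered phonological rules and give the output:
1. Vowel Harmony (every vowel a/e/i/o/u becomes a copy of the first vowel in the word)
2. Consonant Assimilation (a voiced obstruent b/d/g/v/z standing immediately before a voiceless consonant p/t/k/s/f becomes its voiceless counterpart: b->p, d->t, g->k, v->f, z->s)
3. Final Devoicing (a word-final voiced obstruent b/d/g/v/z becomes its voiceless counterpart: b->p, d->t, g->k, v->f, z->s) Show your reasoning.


Starting form: 'nocug'
Rule 1: Vowel Harmony: all vowels become 'o' (matching first vowel). 'nocug' -> 'nocog'
Rule 2: Consonant Assimilation: no voiced obstruent (b/d/g/v/z) stands immediately before a voiceless consonant (p/t/k/s/f). No change.
Rule 3: Final Devoicing: word-final voiced obstruent 'g' becomes voiceless 'k'. 'nocog' -> 'nocok'
Final form: 'nocok'

nocok


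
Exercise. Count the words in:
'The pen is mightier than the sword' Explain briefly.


Split into words: The | pen | is | mightier | than | the | sword = 7 words.

7


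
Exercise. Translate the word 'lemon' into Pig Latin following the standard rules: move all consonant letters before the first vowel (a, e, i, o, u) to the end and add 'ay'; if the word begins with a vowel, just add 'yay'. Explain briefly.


'lemon': move consonant cluster 'l' to end and add 'ay': 'emonlay'.

emonlay


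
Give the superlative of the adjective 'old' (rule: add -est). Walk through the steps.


Apply superlative formation (add -est): 'old' -> 'oldest'.

oldest


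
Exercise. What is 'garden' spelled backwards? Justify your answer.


Reverse 'garden' character by character: 'nedrag'.

nedrag


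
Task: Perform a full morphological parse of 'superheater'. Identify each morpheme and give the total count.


Step 1: Identify prefix: 'super' (meaning: above)
Step 2: Identify root: 'heat'
Step 3: Identify suffix(es): 'er'
Decomposition: super- (prefix: above) + heat (root) + -er (suffix: one who)
Total morphemes: 3

3 morphemes (super- (prefix: above) + heat (root) + -er (suffix: one who))


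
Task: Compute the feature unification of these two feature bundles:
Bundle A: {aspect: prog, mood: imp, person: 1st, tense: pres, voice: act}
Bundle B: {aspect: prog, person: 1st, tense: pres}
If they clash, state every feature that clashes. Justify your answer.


Compare features:
aspect: A=prog vs B=prog -> unified: prog
mood: A=imp vs B=_ -> unified: imp
person: A=1st vs B=1st -> unified: 1st
tense: A=pres vs B=pres -> unified: pres
voice: A=act vs B=_ -> unified: act
No clashes found.

Unified: {aspect: prog, mood: imp, person: 1st, tense: pres, voice: act}
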